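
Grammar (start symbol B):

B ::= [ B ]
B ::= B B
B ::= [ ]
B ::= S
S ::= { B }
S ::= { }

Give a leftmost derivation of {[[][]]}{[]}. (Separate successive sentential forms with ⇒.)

B ⇒ BB   [B ::= B B]
BB ⇒ SB   [B ::= S]
SB ⇒ {B}B   [S ::= { B }]
{B}B ⇒ {[B]}B   [B ::= [ B ]]
{[B]}B ⇒ {[BB]}B   [B ::= B B]
{[BB]}B ⇒ {[[]B]}B   [B ::= [ ]]
{[[]B]}B ⇒ {[[][]]}B   [B ::= [ ]]
{[[][]]}B ⇒ {[[][]]}S   [B ::= S]
{[[][]]}S ⇒ {[[][]]}{B}   [S ::= { B }]
{[[][]]}{B} ⇒ {[[][]]}{[]}   [B ::= [ ]]

B ⇒ BB ⇒ SB ⇒ {B}B ⇒ {[B]}B ⇒ {[BB]}B ⇒ {[[]B]}B ⇒ {[[][]]}B ⇒ {[[][]]}S ⇒ {[[][]]}{B} ⇒ {[[][]]}{[]}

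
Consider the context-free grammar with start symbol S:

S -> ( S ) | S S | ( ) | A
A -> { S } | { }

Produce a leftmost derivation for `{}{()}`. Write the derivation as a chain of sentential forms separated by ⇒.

S ⇒ SS   [S -> S S]
SS ⇒ AS   [S -> A]
AS ⇒ {}S   [A -> { }]
{}S ⇒ {}A   [S -> A]
{}A ⇒ {}{S}   [A -> { S }]
{}{S} ⇒ {}{()}   [S -> ( )]

S⇒SS⇒AS⇒{}S⇒{}A⇒{}{S}⇒{}{()}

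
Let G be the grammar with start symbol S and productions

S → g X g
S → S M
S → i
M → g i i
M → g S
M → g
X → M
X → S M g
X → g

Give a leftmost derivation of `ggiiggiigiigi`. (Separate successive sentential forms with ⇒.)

S ⇒ SM   [S → S M]
SM ⇒ SMM   [S → S M]
SMM ⇒ SMMM   [S → S M]
SMMM ⇒ gXgMMM   [S → g X g]
gXgMMM ⇒ gMgMMM   [X → M]
gMgMMM ⇒ ggiigMMM   [M → g i i]
ggiigMMM ⇒ ggiiggiiMM   [M → g i i]
ggiiggiiMM ⇒ ggiiggiigiiM   [M → g i i]
ggiiggiigiiM ⇒ ggiiggiigiigS   [M → g S]
ggiiggiigiigS ⇒ ggiiggiigiigi   [S → i]

S ⇒ SM ⇒ SMM ⇒ SMMM ⇒ gXgMMM ⇒ gMgMMM ⇒ ggiigMMM ⇒ ggiiggiiMM ⇒ ggiiggiigiiM ⇒ ggiiggiigiigS ⇒ ggiiggiigiigi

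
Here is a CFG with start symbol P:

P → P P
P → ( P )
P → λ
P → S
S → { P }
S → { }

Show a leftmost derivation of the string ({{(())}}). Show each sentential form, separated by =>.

P=>(P)=>(S)=>({P})=>({S})=>({{P}})=>({{PP}})=>({{(P)P}})=>({{((P))P}})=>({{(())P}})=>({{(())}})

P => (P)   [P → ( P )]
(P) => (S)   [P → S]
(S) => ({P})   [S → { P }]
({P}) => ({S})   [P → S]
({S}) => ({{P}})   [S → { P }]
({{P}}) => ({{PP}})   [P → P P]
({{PP}}) => ({{(P)P}})   [P → ( P )]
({{(P)P}}) => ({{((P))P}})   [P → ( P )]
({{((P))P}}) => ({{(())P}})   [P → λ]
({{(())P}}) => ({{(())}})   [P → λ]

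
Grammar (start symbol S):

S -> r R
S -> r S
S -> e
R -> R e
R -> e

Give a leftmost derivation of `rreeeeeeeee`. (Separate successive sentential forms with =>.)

S=>rS=>rrR=>rrRe=>rrRee=>rrReee=>rrReeee=>rrReeeee=>rrReeeeee=>rrReeeeeee=>rrReeeeeeee=>rreeeeeeeee

S => rS   [S -> r S]
rS => rrR   [S -> r R]
rrR => rrRe   [R -> R e]
rrRe => rrRee   [R -> R e]
rrRee => rrReee   [R -> R e]
rrReee => rrReeee   [R -> R e]
rrReeee => rrReeeee   [R -> R e]
rrReeeee => rrReeeeee   [R -> R e]
rrReeeeee => rrReeeeeee   [R -> R e]
rrReeeeeee => rrReeeeeeee   [R -> R e]
rrReeeeeeee => rreeeeeeeee   [R -> e]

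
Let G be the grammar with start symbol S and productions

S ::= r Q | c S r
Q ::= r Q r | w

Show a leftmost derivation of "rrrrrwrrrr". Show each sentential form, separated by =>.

S=>rQ=>rrQr=>rrrQrr=>rrrrQrrr=>rrrrrQrrrr=>rrrrrwrrrr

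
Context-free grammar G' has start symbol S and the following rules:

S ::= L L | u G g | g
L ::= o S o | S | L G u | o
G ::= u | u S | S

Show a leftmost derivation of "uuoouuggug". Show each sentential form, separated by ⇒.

S ⇒ uGg ⇒ uuSg ⇒ uuLLg ⇒ uuoLg ⇒ uuoLGug ⇒ uuooGug ⇒ uuooSug ⇒ uuoouGgug ⇒ uuoouuSgug ⇒ uuoouuggug

S ⇒ uGg   [S ::= u G g]
uGg ⇒ uuSg   [G ::= u S]
uuSg ⇒ uuLLg   [S ::= L L]
uuLLg ⇒ uuoLg   [L ::= o]
uuoLg ⇒ uuoLGug   [L ::= L G u]
uuoLGug ⇒ uuooGug   [L ::= o]
uuooGug ⇒ uuooSug   [G ::= S]
uuooSug ⇒ uuoouGgug   [S ::= u G g]
uuoouGgug ⇒ uuoouuSgug   [G ::= u S]
uuoouuSgug ⇒ uuoouuggug   [S ::= g]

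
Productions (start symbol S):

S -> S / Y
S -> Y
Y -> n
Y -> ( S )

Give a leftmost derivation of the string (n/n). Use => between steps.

S=>Y=>(S)=>(S/Y)=>(Y/Y)=>(n/Y)=>(n/n)

S => Y   [S -> Y]
Y => (S)   [Y -> ( S )]
(S) => (S/Y)   [S -> S / Y]
(S/Y) => (Y/Y)   [S -> Y]
(Y/Y) => (n/Y)   [Y -> n]
(n/Y) => (n/n)   [Y -> n]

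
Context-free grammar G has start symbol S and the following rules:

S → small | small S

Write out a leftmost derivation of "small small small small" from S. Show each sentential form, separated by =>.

S => small S   [S → small S]
small S => small small S   [S → small S]
small small S => small small small S   [S → small S]
small small small S => small small small small   [S → small]

S => small S => small small S => small small small S => small small small small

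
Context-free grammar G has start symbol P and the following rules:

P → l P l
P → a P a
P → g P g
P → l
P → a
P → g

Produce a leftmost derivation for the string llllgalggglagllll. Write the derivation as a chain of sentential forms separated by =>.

P => lPl => llPll => lllPlll => llllPllll => llllgPgllll => llllgaPagllll => llllgalPlagllll => llllgalgPglagllll => llllgalggglagllll

P => lPl   [P → l P l]
lPl => llPll   [P → l P l]
llPll => lllPlll   [P → l P l]
lllPlll => llllPllll   [P → l P l]
llllPllll => llllgPgllll   [P → g P g]
llllgPgllll => llllgaPagllll   [P → a P a]
llllgaPagllll => llllgalPlagllll   [P → l P l]
llllgalPlagllll => llllgalgPglagllll   [P → g P g]
llllgalgPglagllll => llllgalggglagllll   [P → g]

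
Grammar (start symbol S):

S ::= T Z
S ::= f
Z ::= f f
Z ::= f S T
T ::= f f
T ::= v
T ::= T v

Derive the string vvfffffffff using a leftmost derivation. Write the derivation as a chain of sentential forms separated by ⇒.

S ⇒ TZ ⇒ TvZ ⇒ vvZ ⇒ vvfST ⇒ vvfTZT ⇒ vvfffZT ⇒ vvffffSTT ⇒ vvfffffTT ⇒ vvfffffffT ⇒ vvfffffffff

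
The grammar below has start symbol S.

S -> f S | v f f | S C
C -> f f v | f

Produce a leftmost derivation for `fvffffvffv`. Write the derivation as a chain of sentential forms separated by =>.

S=>SC=>SCC=>fSCC=>fvffCC=>fvffffvC=>fvffffvffv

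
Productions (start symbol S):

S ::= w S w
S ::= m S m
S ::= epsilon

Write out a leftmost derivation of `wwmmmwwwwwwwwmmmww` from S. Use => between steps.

S => wSw   [S ::= w S w]
wSw => wwSww   [S ::= w S w]
wwSww => wwmSmww   [S ::= m S m]
wwmSmww => wwmmSmmww   [S ::= m S m]
wwmmSmmww => wwmmmSmmmww   [S ::= m S m]
wwmmmSmmmww => wwmmmwSwmmmww   [S ::= w S w]
wwmmmwSwmmmww => wwmmmwwSwwmmmww   [S ::= w S w]
wwmmmwwSwwmmmww => wwmmmwwwSwwwmmmww   [S ::= w S w]
wwmmmwwwSwwwmmmww => wwmmmwwwwSwwwwmmmww   [S ::= w S w]
wwmmmwwwwSwwwwmmmww => wwmmmwwwwwwwwmmmww   [S ::= epsilon]

S => wSw => wwSww => wwmSmww => wwmmSmmww => wwmmmSmmmww => wwmmmwSwmmmww => wwmmmwwSwwmmmww => wwmmmwwwSwwwmmmww => wwmmmwwwwSwwwwmmmww => wwmmmwwwwwwwwmmmww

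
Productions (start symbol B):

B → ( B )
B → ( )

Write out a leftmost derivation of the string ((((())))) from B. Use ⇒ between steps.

B ⇒ (B) ⇒ ((B)) ⇒ (((B))) ⇒ ((((B)))) ⇒ ((((()))))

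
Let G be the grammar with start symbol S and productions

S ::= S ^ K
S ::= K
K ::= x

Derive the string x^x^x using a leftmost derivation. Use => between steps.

S=>S^K=>S^K^K=>K^K^K=>x^K^K=>x^x^K=>x^x^x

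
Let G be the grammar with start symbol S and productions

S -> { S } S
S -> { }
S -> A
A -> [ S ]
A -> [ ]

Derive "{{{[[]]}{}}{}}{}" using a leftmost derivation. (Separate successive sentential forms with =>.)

S => {S}S   [S -> { S } S]
{S}S => {{S}S}S   [S -> { S } S]
{{S}S}S => {{{S}S}S}S   [S -> { S } S]
{{{S}S}S}S => {{{A}S}S}S   [S -> A]
{{{A}S}S}S => {{{[S]}S}S}S   [A -> [ S ]]
{{{[S]}S}S}S => {{{[A]}S}S}S   [S -> A]
{{{[A]}S}S}S => {{{[[]]}S}S}S   [A -> [ ]]
{{{[[]]}S}S}S => {{{[[]]}{}}S}S   [S -> { }]
{{{[[]]}{}}S}S => {{{[[]]}{}}{}}S   [S -> { }]
{{{[[]]}{}}{}}S => {{{[[]]}{}}{}}{}   [S -> { }]

S => {S}S => {{S}S}S => {{{S}S}S}S => {{{A}S}S}S => {{{[S]}S}S}S => {{{[A]}S}S}S => {{{[[]]}S}S}S => {{{[[]]}{}}S}S => {{{[[]]}{}}{}}S => {{{[[]]}{}}{}}{}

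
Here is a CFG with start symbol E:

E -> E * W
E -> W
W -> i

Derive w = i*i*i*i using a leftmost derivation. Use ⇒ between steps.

E ⇒ E*W ⇒ E*W*W ⇒ E*W*W*W ⇒ W*W*W*W ⇒ i*W*W*W ⇒ i*i*W*W ⇒ i*i*i*W ⇒ i*i*i*i

E ⇒ E*W   [E -> E * W]
E*W ⇒ E*W*W   [E -> E * W]
E*W*W ⇒ E*W*W*W   [E -> E * W]
E*W*W*W ⇒ W*W*W*W   [E -> W]
W*W*W*W ⇒ i*W*W*W   [W -> i]
i*W*W*W ⇒ i*i*W*W   [W -> i]
i*i*W*W ⇒ i*i*i*W   [W -> i]
i*i*i*W ⇒ i*i*i*i   [W -> i]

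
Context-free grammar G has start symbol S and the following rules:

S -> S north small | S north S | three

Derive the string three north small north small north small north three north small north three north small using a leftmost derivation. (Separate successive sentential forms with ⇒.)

S ⇒ S north small ⇒ S north S north small ⇒ S north small north S north small ⇒ S north S north small north S north small ⇒ S north small north S north small north S north small ⇒ S north small north small north S north small north S north small ⇒ S north small north small north small north S north small north S north small ⇒ three north small north small north small north S north small north S north small ⇒ three north small north small north small north three north small north S north small ⇒ three north small north small north small north three north small north three north small

S ⇒ S north small   [S -> S north small]
S north small ⇒ S north S north small   [S -> S north S]
S north S north small ⇒ S north small north S north small   [S -> S north small]
S north small north S north small ⇒ S north S north small north S north small   [S -> S north S]
S north S north small north S north small ⇒ S north small north S north small north S north small   [S -> S north small]
S north small north S north small north S north small ⇒ S north small north small north S north small north S north small   [S -> S north small]
S north small north small north S north small north S north small ⇒ S north small north small north small north S north small north S north small   [S -> S north small]
S north small north small north small north S north small north S north small ⇒ three north small north small north small north S north small north S north small   [S -> three]
three north small north small north small north S north small north S north small ⇒ three north small north small north small north three north small north S north small   [S -> three]
three north small north small north small north three north small north S north small ⇒ three north small north small north small north three north small north three north small   [S -> three]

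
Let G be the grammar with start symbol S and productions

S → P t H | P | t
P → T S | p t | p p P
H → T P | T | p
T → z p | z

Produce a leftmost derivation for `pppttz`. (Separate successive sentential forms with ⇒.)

S ⇒ PtH   [S → P t H]
PtH ⇒ ppPtH   [P → p p P]
ppPtH ⇒ pppttH   [P → p t]
pppttH ⇒ pppttT   [H → T]
pppttT ⇒ pppttz   [T → z]

S⇒PtH⇒ppPtH⇒pppttH⇒pppttT⇒pppttz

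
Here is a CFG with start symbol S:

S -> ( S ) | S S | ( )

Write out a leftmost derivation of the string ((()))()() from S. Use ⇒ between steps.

S ⇒ SS ⇒ (S)S ⇒ ((S))S ⇒ ((()))S ⇒ ((()))SS ⇒ ((()))()S ⇒ ((()))()()

S ⇒ SS   [S -> S S]
SS ⇒ (S)S   [S -> ( S )]
(S)S ⇒ ((S))S   [S -> ( S )]
((S))S ⇒ ((()))S   [S -> ( )]
((()))S ⇒ ((()))SS   [S -> S S]
((()))SS ⇒ ((()))()S   [S -> ( )]
((()))()S ⇒ ((()))()()   [S -> ( )]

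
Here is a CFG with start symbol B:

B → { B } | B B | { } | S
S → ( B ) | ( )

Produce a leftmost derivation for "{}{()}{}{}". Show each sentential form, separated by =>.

B => BB => BBB => {}BB => {}BBB => {}{B}BB => {}{S}BB => {}{()}BB => {}{()}{}B => {}{()}{}{}

B => BB   [B → B B]
BB => BBB   [B → B B]
BBB => {}BB   [B → { }]
{}BB => {}BBB   [B → B B]
{}BBB => {}{B}BB   [B → { B }]
{}{B}BB => {}{S}BB   [B → S]
{}{S}BB => {}{()}BB   [S → ( )]
{}{()}BB => {}{()}{}B   [B → { }]
{}{()}{}B => {}{()}{}{}   [B → { }]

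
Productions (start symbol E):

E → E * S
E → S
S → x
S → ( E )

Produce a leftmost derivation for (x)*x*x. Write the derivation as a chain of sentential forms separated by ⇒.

E ⇒ E*S   [E → E * S]
E*S ⇒ E*S*S   [E → E * S]
E*S*S ⇒ S*S*S   [E → S]
S*S*S ⇒ (E)*S*S   [S → ( E )]
(E)*S*S ⇒ (S)*S*S   [E → S]
(S)*S*S ⇒ (x)*S*S   [S → x]
(x)*S*S ⇒ (x)*x*S   [S → x]
(x)*x*S ⇒ (x)*x*x   [S → x]

E ⇒ E*S ⇒ E*S*S ⇒ S*S*S ⇒ (E)*S*S ⇒ (S)*S*S ⇒ (x)*S*S ⇒ (x)*x*S ⇒ (x)*x*x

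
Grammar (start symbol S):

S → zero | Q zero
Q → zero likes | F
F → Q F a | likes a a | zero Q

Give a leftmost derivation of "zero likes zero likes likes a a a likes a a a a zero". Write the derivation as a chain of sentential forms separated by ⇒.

S ⇒ Q zero ⇒ F zero ⇒ Q F a zero ⇒ zero likes F a zero ⇒ zero likes Q F a a zero ⇒ zero likes F F a a zero ⇒ zero likes Q F a F a a zero ⇒ zero likes zero likes F a F a a zero ⇒ zero likes zero likes likes a a a F a a zero ⇒ zero likes zero likes likes a a a likes a a a a zero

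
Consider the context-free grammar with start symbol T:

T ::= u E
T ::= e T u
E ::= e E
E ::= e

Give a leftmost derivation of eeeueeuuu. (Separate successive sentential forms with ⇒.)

T ⇒ eTu ⇒ eeTuu ⇒ eeeTuuu ⇒ eeeuEuuu ⇒ eeeueEuuu ⇒ eeeueeuuu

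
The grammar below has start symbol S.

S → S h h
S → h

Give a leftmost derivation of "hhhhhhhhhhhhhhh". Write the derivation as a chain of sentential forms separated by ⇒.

S ⇒ Shh ⇒ Shhhh ⇒ Shhhhhh ⇒ Shhhhhhhh ⇒ Shhhhhhhhhh ⇒ Shhhhhhhhhhhh ⇒ Shhhhhhhhhhhhhh ⇒ hhhhhhhhhhhhhhh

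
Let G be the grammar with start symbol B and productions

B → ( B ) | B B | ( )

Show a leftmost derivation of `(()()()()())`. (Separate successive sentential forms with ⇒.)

B ⇒ (B)   [B → ( B )]
(B) ⇒ (BB)   [B → B B]
(BB) ⇒ (BBB)   [B → B B]
(BBB) ⇒ (BBBB)   [B → B B]
(BBBB) ⇒ (()BBB)   [B → ( )]
(()BBB) ⇒ (()BBBB)   [B → B B]
(()BBBB) ⇒ (()()BBB)   [B → ( )]
(()()BBB) ⇒ (()()()BB)   [B → ( )]
(()()()BB) ⇒ (()()()()B)   [B → ( )]
(()()()()B) ⇒ (()()()()())   [B → ( )]

B ⇒ (B) ⇒ (BB) ⇒ (BBB) ⇒ (BBBB) ⇒ (()BBB) ⇒ (()BBBB) ⇒ (()()BBB) ⇒ (()()()BB) ⇒ (()()()()B) ⇒ (()()()()())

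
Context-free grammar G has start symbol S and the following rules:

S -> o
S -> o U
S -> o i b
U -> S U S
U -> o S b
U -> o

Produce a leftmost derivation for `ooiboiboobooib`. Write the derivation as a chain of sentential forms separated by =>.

S => oU   [S -> o U]
oU => oSUS   [U -> S U S]
oSUS => ooibUS   [S -> o i b]
ooibUS => ooibSUSS   [U -> S U S]
ooibSUSS => ooiboibUSS   [S -> o i b]
ooiboibUSS => ooiboiboSbSS   [U -> o S b]
ooiboiboSbSS => ooiboiboobSS   [S -> o]
ooiboiboobSS => ooiboibooboS   [S -> o]
ooiboibooboS => ooiboiboobooib   [S -> o i b]

S => oU => oSUS => ooibUS => ooibSUSS => ooiboibUSS => ooiboiboSbSS => ooiboiboobSS => ooiboibooboS => ooiboiboobooib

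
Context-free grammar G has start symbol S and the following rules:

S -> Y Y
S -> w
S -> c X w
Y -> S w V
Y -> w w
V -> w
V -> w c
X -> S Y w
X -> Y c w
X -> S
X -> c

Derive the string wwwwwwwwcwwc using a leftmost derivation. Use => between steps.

S => YY   [S -> Y Y]
YY => SwVY   [Y -> S w V]
SwVY => wwVY   [S -> w]
wwVY => wwwY   [V -> w]
wwwY => wwwSwV   [Y -> S w V]
wwwSwV => wwwYYwV   [S -> Y Y]
wwwYYwV => wwwwwYwV   [Y -> w w]
wwwwwYwV => wwwwwSwVwV   [Y -> S w V]
wwwwwSwVwV => wwwwwwwVwV   [S -> w]
wwwwwwwVwV => wwwwwwwwcwV   [V -> w c]
wwwwwwwwcwV => wwwwwwwwcwwc   [V -> w c]

S => YY => SwVY => wwVY => wwwY => wwwSwV => wwwYYwV => wwwwwYwV => wwwwwSwVwV => wwwwwwwVwV => wwwwwwwwcwV => wwwwwwwwcwwc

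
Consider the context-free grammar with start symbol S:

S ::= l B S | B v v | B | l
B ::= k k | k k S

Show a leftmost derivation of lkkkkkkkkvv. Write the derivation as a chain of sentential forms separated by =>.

S => lBS   [S ::= l B S]
lBS => lkkSS   [B ::= k k S]
lkkSS => lkkBS   [S ::= B]
lkkBS => lkkkkS   [B ::= k k]
lkkkkS => lkkkkB   [S ::= B]
lkkkkB => lkkkkkkS   [B ::= k k S]
lkkkkkkS => lkkkkkkBvv   [S ::= B v v]
lkkkkkkBvv => lkkkkkkkkvv   [B ::= k k]

S => lBS => lkkSS => lkkBS => lkkkkS => lkkkkB => lkkkkkkS => lkkkkkkBvv => lkkkkkkkkvv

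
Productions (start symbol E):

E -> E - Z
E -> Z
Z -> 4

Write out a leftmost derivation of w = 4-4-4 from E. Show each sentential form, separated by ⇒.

E⇒E-Z⇒E-Z-Z⇒Z-Z-Z⇒4-Z-Z⇒4-4-Z⇒4-4-4

E ⇒ E-Z   [E -> E - Z]
E-Z ⇒ E-Z-Z   [E -> E - Z]
E-Z-Z ⇒ Z-Z-Z   [E -> Z]
Z-Z-Z ⇒ 4-Z-Z   [Z -> 4]
4-Z-Z ⇒ 4-4-Z   [Z -> 4]
4-4-Z ⇒ 4-4-4   [Z -> 4]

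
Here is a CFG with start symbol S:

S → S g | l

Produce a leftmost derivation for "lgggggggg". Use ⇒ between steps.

S ⇒ Sg ⇒ Sgg ⇒ Sggg ⇒ Sgggg ⇒ Sggggg ⇒ Sgggggg ⇒ Sggggggg ⇒ Sgggggggg ⇒ lgggggggg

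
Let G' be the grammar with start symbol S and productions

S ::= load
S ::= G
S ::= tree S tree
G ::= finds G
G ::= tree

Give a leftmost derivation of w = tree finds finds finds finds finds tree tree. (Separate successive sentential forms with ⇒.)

S ⇒ tree S tree ⇒ tree G tree ⇒ tree finds G tree ⇒ tree finds finds G tree ⇒ tree finds finds finds G tree ⇒ tree finds finds finds finds G tree ⇒ tree finds finds finds finds finds G tree ⇒ tree finds finds finds finds finds tree tree

S ⇒ tree S tree   [S ::= tree S tree]
tree S tree ⇒ tree G tree   [S ::= G]
tree G tree ⇒ tree finds G tree   [G ::= finds G]
tree finds G tree ⇒ tree finds finds G tree   [G ::= finds G]
tree finds finds G tree ⇒ tree finds finds finds G tree   [G ::= finds G]
tree finds finds finds G tree ⇒ tree finds finds finds finds G tree   [G ::= finds G]
tree finds finds finds finds G tree ⇒ tree finds finds finds finds finds G tree   [G ::= finds G]
tree finds finds finds finds finds G tree ⇒ tree finds finds finds finds finds tree tree   [G ::= tree]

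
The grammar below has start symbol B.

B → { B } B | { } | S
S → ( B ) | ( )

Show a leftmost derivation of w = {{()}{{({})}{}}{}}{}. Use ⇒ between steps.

B ⇒ {B}B   [B → { B } B]
{B}B ⇒ {{B}B}B   [B → { B } B]
{{B}B}B ⇒ {{S}B}B   [B → S]
{{S}B}B ⇒ {{()}B}B   [S → ( )]
{{()}B}B ⇒ {{()}{B}B}B   [B → { B } B]
{{()}{B}B}B ⇒ {{()}{{B}B}B}B   [B → { B } B]
{{()}{{B}B}B}B ⇒ {{()}{{S}B}B}B   [B → S]
{{()}{{S}B}B}B ⇒ {{()}{{(B)}B}B}B   [S → ( B )]
{{()}{{(B)}B}B}B ⇒ {{()}{{({})}B}B}B   [B → { }]
{{()}{{({})}B}B}B ⇒ {{()}{{({})}{}}B}B   [B → { }]
{{()}{{({})}{}}B}B ⇒ {{()}{{({})}{}}{}}B   [B → { }]
{{()}{{({})}{}}{}}B ⇒ {{()}{{({})}{}}{}}{}   [B → { }]

B⇒{B}B⇒{{B}B}B⇒{{S}B}B⇒{{()}B}B⇒{{()}{B}B}B⇒{{()}{{B}B}B}B⇒{{()}{{S}B}B}B⇒{{()}{{(B)}B}B}B⇒{{()}{{({})}B}B}B⇒{{()}{{({})}{}}B}B⇒{{()}{{({})}{}}{}}B⇒{{()}{{({})}{}}{}}{}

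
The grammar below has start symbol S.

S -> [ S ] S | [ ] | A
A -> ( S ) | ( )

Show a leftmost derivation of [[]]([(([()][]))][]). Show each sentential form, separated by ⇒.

S ⇒ [S]S   [S -> [ S ] S]
[S]S ⇒ [[]]S   [S -> [ ]]
[[]]S ⇒ [[]]A   [S -> A]
[[]]A ⇒ [[]](S)   [A -> ( S )]
[[]](S) ⇒ [[]]([S]S)   [S -> [ S ] S]
[[]]([S]S) ⇒ [[]]([A]S)   [S -> A]
[[]]([A]S) ⇒ [[]]([(S)]S)   [A -> ( S )]
[[]]([(S)]S) ⇒ [[]]([(A)]S)   [S -> A]
[[]]([(A)]S) ⇒ [[]]([((S))]S)   [A -> ( S )]
[[]]([((S))]S) ⇒ [[]]([(([S]S))]S)   [S -> [ S ] S]
[[]]([(([S]S))]S) ⇒ [[]]([(([A]S))]S)   [S -> A]
[[]]([(([A]S))]S) ⇒ [[]]([(([()]S))]S)   [A -> ( )]
[[]]([(([()]S))]S) ⇒ [[]]([(([()][]))]S)   [S -> [ ]]
[[]]([(([()][]))]S) ⇒ [[]]([(([()][]))][])   [S -> [ ]]

S ⇒ [S]S ⇒ [[]]S ⇒ [[]]A ⇒ [[]](S) ⇒ [[]]([S]S) ⇒ [[]]([A]S) ⇒ [[]]([(S)]S) ⇒ [[]]([(A)]S) ⇒ [[]]([((S))]S) ⇒ [[]]([(([S]S))]S) ⇒ [[]]([(([A]S))]S) ⇒ [[]]([(([()]S))]S) ⇒ [[]]([(([()][]))]S) ⇒ [[]]([(([()][]))][])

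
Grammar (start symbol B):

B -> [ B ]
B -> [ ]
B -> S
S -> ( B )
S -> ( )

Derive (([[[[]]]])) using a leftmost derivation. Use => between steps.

B => S   [B -> S]
S => (B)   [S -> ( B )]
(B) => (S)   [B -> S]
(S) => ((B))   [S -> ( B )]
((B)) => (([B]))   [B -> [ B ]]
(([B])) => (([[B]]))   [B -> [ B ]]
(([[B]])) => (([[[B]]]))   [B -> [ B ]]
(([[[B]]])) => (([[[[]]]]))   [B -> [ ]]

B => S => (B) => (S) => ((B)) => (([B])) => (([[B]])) => (([[[B]]])) => (([[[[]]]]))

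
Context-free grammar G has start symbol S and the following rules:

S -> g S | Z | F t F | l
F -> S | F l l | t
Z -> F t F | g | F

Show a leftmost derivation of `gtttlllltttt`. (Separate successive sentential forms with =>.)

S => FtF   [S -> F t F]
FtF => StF   [F -> S]
StF => gStF   [S -> g S]
gStF => gFtFtF   [S -> F t F]
gFtFtF => gFlltFtF   [F -> F l l]
gFlltFtF => gFlllltFtF   [F -> F l l]
gFlllltFtF => gSlllltFtF   [F -> S]
gSlllltFtF => gFtFlllltFtF   [S -> F t F]
gFtFlllltFtF => gttFlllltFtF   [F -> t]
gttFlllltFtF => gtttlllltFtF   [F -> t]
gtttlllltFtF => gtttlllltttF   [F -> t]
gtttlllltttF => gtttlllltttt   [F -> t]

S=>FtF=>StF=>gStF=>gFtFtF=>gFlltFtF=>gFlllltFtF=>gSlllltFtF=>gFtFlllltFtF=>gttFlllltFtF=>gtttlllltFtF=>gtttlllltttF=>gtttlllltttt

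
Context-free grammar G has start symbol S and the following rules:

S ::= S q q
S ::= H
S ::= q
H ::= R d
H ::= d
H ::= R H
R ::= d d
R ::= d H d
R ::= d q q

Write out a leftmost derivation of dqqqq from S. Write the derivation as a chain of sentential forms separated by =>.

S => Sqq   [S ::= S q q]
Sqq => Sqqqq   [S ::= S q q]
Sqqqq => Hqqqq   [S ::= H]
Hqqqq => dqqqq   [H ::= d]

S => Sqq => Sqqqq => Hqqqq => dqqqq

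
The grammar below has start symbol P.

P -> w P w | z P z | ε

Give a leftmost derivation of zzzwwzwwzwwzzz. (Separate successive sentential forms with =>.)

P => zPz => zzPzz => zzzPzzz => zzzwPwzzz => zzzwwPwwzzz => zzzwwzPzwwzzz => zzzwwzwPwzwwzzz => zzzwwzwwzwwzzz

P => zPz   [P -> z P z]
zPz => zzPzz   [P -> z P z]
zzPzz => zzzPzzz   [P -> z P z]
zzzPzzz => zzzwPwzzz   [P -> w P w]
zzzwPwzzz => zzzwwPwwzzz   [P -> w P w]
zzzwwPwwzzz => zzzwwzPzwwzzz   [P -> z P z]
zzzwwzPzwwzzz => zzzwwzwPwzwwzzz   [P -> w P w]
zzzwwzwPwzwwzzz => zzzwwzwwzwwzzz   [P -> ε]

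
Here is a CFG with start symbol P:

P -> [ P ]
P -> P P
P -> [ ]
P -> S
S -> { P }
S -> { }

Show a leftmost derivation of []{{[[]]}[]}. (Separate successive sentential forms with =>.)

P => PP => []P => []S => []{P} => []{PP} => []{SP} => []{{P}P} => []{{[P]}P} => []{{[[]]}P} => []{{[[]]}[]}

P => PP   [P -> P P]
PP => []P   [P -> [ ]]
[]P => []S   [P -> S]
[]S => []{P}   [S -> { P }]
[]{P} => []{PP}   [P -> P P]
[]{PP} => []{SP}   [P -> S]
[]{SP} => []{{P}P}   [S -> { P }]
[]{{P}P} => []{{[P]}P}   [P -> [ P ]]
[]{{[P]}P} => []{{[[]]}P}   [P -> [ ]]
[]{{[[]]}P} => []{{[[]]}[]}   [P -> [ ]]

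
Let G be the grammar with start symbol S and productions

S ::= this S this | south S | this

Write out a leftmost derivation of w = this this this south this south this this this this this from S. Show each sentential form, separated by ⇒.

S ⇒ this S this ⇒ this this S this this ⇒ this this this S this this this ⇒ this this this south S this this this ⇒ this this this south this S this this this this ⇒ this this this south this south S this this this this ⇒ this this this south this south this this this this this

S ⇒ this S this   [S ::= this S this]
this S this ⇒ this this S this this   [S ::= this S this]
this this S this this ⇒ this this this S this this this   [S ::= this S this]
this this this S this this this ⇒ this this this south S this this this   [S ::= south S]
this this this south S this this this ⇒ this this this south this S this this this this   [S ::= this S this]
this this this south this S this this this this ⇒ this this this south this south S this this this this   [S ::= south S]
this this this south this south S this this this this ⇒ this this this south this south this this this this this   [S ::= this]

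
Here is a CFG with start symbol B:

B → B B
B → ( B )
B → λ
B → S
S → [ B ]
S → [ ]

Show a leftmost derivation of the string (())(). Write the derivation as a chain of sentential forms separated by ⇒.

B ⇒ BB ⇒ (B)B ⇒ ((B))B ⇒ (())B ⇒ (())(B) ⇒ (())()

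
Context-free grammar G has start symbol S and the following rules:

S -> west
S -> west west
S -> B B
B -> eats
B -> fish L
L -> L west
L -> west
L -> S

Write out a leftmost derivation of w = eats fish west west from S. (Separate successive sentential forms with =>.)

S => B B   [S -> B B]
B B => eats B   [B -> eats]
eats B => eats fish L   [B -> fish L]
eats fish L => eats fish L west   [L -> L west]
eats fish L west => eats fish S west   [L -> S]
eats fish S west => eats fish west west   [S -> west]

S => B B => eats B => eats fish L => eats fish L west => eats fish S west => eats fish west west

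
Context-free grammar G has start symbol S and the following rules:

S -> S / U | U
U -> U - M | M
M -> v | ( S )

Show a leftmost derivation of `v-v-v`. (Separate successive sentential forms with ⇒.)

S ⇒ U ⇒ U-M ⇒ U-M-M ⇒ M-M-M ⇒ v-M-M ⇒ v-v-M ⇒ v-v-v

S ⇒ U   [S -> U]
U ⇒ U-M   [U -> U - M]
U-M ⇒ U-M-M   [U -> U - M]
U-M-M ⇒ M-M-M   [U -> M]
M-M-M ⇒ v-M-M   [M -> v]
v-M-M ⇒ v-v-M   [M -> v]
v-v-M ⇒ v-v-v   [M -> v]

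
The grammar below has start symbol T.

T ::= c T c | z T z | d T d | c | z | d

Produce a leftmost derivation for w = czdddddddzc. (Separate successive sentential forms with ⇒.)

T ⇒ cTc ⇒ czTzc ⇒ czdTdzc ⇒ czddTddzc ⇒ czdddTdddzc ⇒ czdddddddzc

T ⇒ cTc   [T ::= c T c]
cTc ⇒ czTzc   [T ::= z T z]
czTzc ⇒ czdTdzc   [T ::= d T d]
czdTdzc ⇒ czddTddzc   [T ::= d T d]
czddTddzc ⇒ czdddTdddzc   [T ::= d T d]
czdddTdddzc ⇒ czdddddddzc   [T ::= d]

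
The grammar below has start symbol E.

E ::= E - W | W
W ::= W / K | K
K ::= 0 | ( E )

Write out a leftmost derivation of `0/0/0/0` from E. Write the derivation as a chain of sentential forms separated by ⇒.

E ⇒ W ⇒ W/K ⇒ W/K/K ⇒ W/K/K/K ⇒ K/K/K/K ⇒ 0/K/K/K ⇒ 0/0/K/K ⇒ 0/0/0/K ⇒ 0/0/0/0

E ⇒ W   [E ::= W]
W ⇒ W/K   [W ::= W / K]
W/K ⇒ W/K/K   [W ::= W / K]
W/K/K ⇒ W/K/K/K   [W ::= W / K]
W/K/K/K ⇒ K/K/K/K   [W ::= K]
K/K/K/K ⇒ 0/K/K/K   [K ::= 0]
0/K/K/K ⇒ 0/0/K/K   [K ::= 0]
0/0/K/K ⇒ 0/0/0/K   [K ::= 0]
0/0/0/K ⇒ 0/0/0/0   [K ::= 0]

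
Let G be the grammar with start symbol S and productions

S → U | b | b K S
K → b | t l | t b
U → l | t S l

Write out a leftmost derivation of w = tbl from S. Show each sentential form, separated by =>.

S => U   [S → U]
U => tSl   [U → t S l]
tSl => tbl   [S → b]

S=>U=>tSl=>tbl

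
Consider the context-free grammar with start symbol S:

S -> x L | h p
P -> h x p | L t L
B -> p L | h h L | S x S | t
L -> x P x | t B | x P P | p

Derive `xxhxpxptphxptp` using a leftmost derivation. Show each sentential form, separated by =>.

S => xL   [S -> x L]
xL => xxPP   [L -> x P P]
xxPP => xxhxpP   [P -> h x p]
xxhxpP => xxhxpLtL   [P -> L t L]
xxhxpLtL => xxhxpxPPtL   [L -> x P P]
xxhxpxPPtL => xxhxpxLtLPtL   [P -> L t L]
xxhxpxLtLPtL => xxhxpxptLPtL   [L -> p]
xxhxpxptLPtL => xxhxpxptpPtL   [L -> p]
xxhxpxptpPtL => xxhxpxptphxptL   [P -> h x p]
xxhxpxptphxptL => xxhxpxptphxptp   [L -> p]

S => xL => xxPP => xxhxpP => xxhxpLtL => xxhxpxPPtL => xxhxpxLtLPtL => xxhxpxptLPtL => xxhxpxptpPtL => xxhxpxptphxptL => xxhxpxptphxptp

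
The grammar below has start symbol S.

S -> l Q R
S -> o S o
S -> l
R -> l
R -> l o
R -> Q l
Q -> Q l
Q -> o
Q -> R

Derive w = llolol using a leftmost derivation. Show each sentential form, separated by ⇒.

S ⇒ lQR   [S -> l Q R]
lQR ⇒ lRR   [Q -> R]
lRR ⇒ lQlR   [R -> Q l]
lQlR ⇒ lRlR   [Q -> R]
lRlR ⇒ llolR   [R -> l o]
llolR ⇒ llolQl   [R -> Q l]
llolQl ⇒ llolol   [Q -> o]

S ⇒ lQR ⇒ lRR ⇒ lQlR ⇒ lRlR ⇒ llolR ⇒ llolQl ⇒ llolol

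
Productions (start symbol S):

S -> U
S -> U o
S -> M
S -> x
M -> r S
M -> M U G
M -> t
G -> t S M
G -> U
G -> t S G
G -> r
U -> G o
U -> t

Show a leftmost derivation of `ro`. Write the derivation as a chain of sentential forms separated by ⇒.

S ⇒ U   [S -> U]
U ⇒ Go   [U -> G o]
Go ⇒ ro   [G -> r]

S ⇒ U ⇒ Go ⇒ ro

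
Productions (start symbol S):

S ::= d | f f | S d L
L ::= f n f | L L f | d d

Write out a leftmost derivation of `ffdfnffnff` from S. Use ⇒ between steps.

S ⇒ SdL ⇒ ffdL ⇒ ffdLLf ⇒ ffdfnfLf ⇒ ffdfnffnff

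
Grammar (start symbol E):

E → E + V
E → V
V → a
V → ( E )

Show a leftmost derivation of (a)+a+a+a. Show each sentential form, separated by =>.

E => E+V   [E → E + V]
E+V => E+V+V   [E → E + V]
E+V+V => E+V+V+V   [E → E + V]
E+V+V+V => V+V+V+V   [E → V]
V+V+V+V => (E)+V+V+V   [V → ( E )]
(E)+V+V+V => (V)+V+V+V   [E → V]
(V)+V+V+V => (a)+V+V+V   [V → a]
(a)+V+V+V => (a)+a+V+V   [V → a]
(a)+a+V+V => (a)+a+a+V   [V → a]
(a)+a+a+V => (a)+a+a+a   [V → a]

E => E+V => E+V+V => E+V+V+V => V+V+V+V => (E)+V+V+V => (V)+V+V+V => (a)+V+V+V => (a)+a+V+V => (a)+a+a+V => (a)+a+a+a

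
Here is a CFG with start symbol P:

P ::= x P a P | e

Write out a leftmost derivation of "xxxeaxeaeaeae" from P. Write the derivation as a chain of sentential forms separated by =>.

P => xPaP => xxPaPaP => xxxPaPaPaP => xxxeaPaPaP => xxxeaxPaPaPaP => xxxeaxeaPaPaP => xxxeaxeaeaPaP => xxxeaxeaeaeaP => xxxeaxeaeaeae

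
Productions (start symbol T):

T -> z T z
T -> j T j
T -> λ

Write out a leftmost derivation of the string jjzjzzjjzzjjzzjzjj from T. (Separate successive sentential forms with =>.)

T=>jTj=>jjTjj=>jjzTzjj=>jjzjTjzjj=>jjzjzTzjzjj=>jjzjzzTzzjzjj=>jjzjzzjTjzzjzjj=>jjzjzzjjTjjzzjzjj=>jjzjzzjjzTzjjzzjzjj=>jjzjzzjjzzjjzzjzjj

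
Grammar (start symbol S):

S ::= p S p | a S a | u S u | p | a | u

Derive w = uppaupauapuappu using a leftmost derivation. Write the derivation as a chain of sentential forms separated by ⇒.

S ⇒ uSu   [S ::= u S u]
uSu ⇒ upSpu   [S ::= p S p]
upSpu ⇒ uppSppu   [S ::= p S p]
uppSppu ⇒ uppaSappu   [S ::= a S a]
uppaSappu ⇒ uppauSuappu   [S ::= u S u]
uppauSuappu ⇒ uppaupSpuappu   [S ::= p S p]
uppaupSpuappu ⇒ uppaupaSapuappu   [S ::= a S a]
uppaupaSapuappu ⇒ uppaupauapuappu   [S ::= u]

S⇒uSu⇒upSpu⇒uppSppu⇒uppaSappu⇒uppauSuappu⇒uppaupSpuappu⇒uppaupaSapuappu⇒uppaupauapuappu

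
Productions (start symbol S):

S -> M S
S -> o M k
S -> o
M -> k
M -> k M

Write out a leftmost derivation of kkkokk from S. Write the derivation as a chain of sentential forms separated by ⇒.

S ⇒ MS   [S -> M S]
MS ⇒ kMS   [M -> k M]
kMS ⇒ kkMS   [M -> k M]
kkMS ⇒ kkkS   [M -> k]
kkkS ⇒ kkkoMk   [S -> o M k]
kkkoMk ⇒ kkkokk   [M -> k]

S ⇒ MS ⇒ kMS ⇒ kkMS ⇒ kkkS ⇒ kkkoMk ⇒ kkkokk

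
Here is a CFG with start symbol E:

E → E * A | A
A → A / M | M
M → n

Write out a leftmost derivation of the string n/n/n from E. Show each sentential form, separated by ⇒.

E ⇒ A ⇒ A/M ⇒ A/M/M ⇒ M/M/M ⇒ n/M/M ⇒ n/n/M ⇒ n/n/n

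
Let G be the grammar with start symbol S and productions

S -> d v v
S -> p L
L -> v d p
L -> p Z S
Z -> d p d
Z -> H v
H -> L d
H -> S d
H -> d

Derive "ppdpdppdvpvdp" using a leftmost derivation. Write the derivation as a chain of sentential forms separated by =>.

S => pL => ppZS => ppdpdS => ppdpdpL => ppdpdppZS => ppdpdppHvS => ppdpdppdvS => ppdpdppdvpL => ppdpdppdvpvdp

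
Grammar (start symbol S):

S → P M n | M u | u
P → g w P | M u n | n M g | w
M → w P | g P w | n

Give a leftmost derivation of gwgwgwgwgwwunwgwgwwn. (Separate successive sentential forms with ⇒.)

S ⇒ PMn   [S → P M n]
PMn ⇒ gwPMn   [P → g w P]
gwPMn ⇒ gwgwPMn   [P → g w P]
gwgwPMn ⇒ gwgwgwPMn   [P → g w P]
gwgwgwPMn ⇒ gwgwgwgwPMn   [P → g w P]
gwgwgwgwPMn ⇒ gwgwgwgwMunMn   [P → M u n]
gwgwgwgwMunMn ⇒ gwgwgwgwgPwunMn   [M → g P w]
gwgwgwgwgPwunMn ⇒ gwgwgwgwgwwunMn   [P → w]
gwgwgwgwgwwunMn ⇒ gwgwgwgwgwwunwPn   [M → w P]
gwgwgwgwgwwunwPn ⇒ gwgwgwgwgwwunwgwPn   [P → g w P]
gwgwgwgwgwwunwgwPn ⇒ gwgwgwgwgwwunwgwgwPn   [P → g w P]
gwgwgwgwgwwunwgwgwPn ⇒ gwgwgwgwgwwunwgwgwwn   [P → w]

S⇒PMn⇒gwPMn⇒gwgwPMn⇒gwgwgwPMn⇒gwgwgwgwPMn⇒gwgwgwgwMunMn⇒gwgwgwgwgPwunMn⇒gwgwgwgwgwwunMn⇒gwgwgwgwgwwunwPn⇒gwgwgwgwgwwunwgwPn⇒gwgwgwgwgwwunwgwgwPn⇒gwgwgwgwgwwunwgwgwwn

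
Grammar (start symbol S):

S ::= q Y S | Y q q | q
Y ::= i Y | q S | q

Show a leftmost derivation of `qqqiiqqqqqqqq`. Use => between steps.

S => Yqq => qSqq => qYqqqq => qqSqqqq => qqqYSqqqq => qqqiYSqqqq => qqqiiYSqqqq => qqqiiqSqqqq => qqqiiqYqqqqqq => qqqiiqqqqqqqq

S => Yqq   [S ::= Y q q]
Yqq => qSqq   [Y ::= q S]
qSqq => qYqqqq   [S ::= Y q q]
qYqqqq => qqSqqqq   [Y ::= q S]
qqSqqqq => qqqYSqqqq   [S ::= q Y S]
qqqYSqqqq => qqqiYSqqqq   [Y ::= i Y]
qqqiYSqqqq => qqqiiYSqqqq   [Y ::= i Y]
qqqiiYSqqqq => qqqiiqSqqqq   [Y ::= q]
qqqiiqSqqqq => qqqiiqYqqqqqq   [S ::= Y q q]
qqqiiqYqqqqqq => qqqiiqqqqqqqq   [Y ::= q]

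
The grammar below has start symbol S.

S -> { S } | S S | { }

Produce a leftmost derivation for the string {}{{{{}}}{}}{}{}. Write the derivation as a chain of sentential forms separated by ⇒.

S ⇒ SS ⇒ SSS ⇒ {}SS ⇒ {}SSS ⇒ {}{S}SS ⇒ {}{SS}SS ⇒ {}{{S}S}SS ⇒ {}{{{S}}S}SS ⇒ {}{{{{}}}S}SS ⇒ {}{{{{}}}{}}SS ⇒ {}{{{{}}}{}}{}S ⇒ {}{{{{}}}{}}{}{}

S ⇒ SS   [S -> S S]
SS ⇒ SSS   [S -> S S]
SSS ⇒ {}SS   [S -> { }]
{}SS ⇒ {}SSS   [S -> S S]
{}SSS ⇒ {}{S}SS   [S -> { S }]
{}{S}SS ⇒ {}{SS}SS   [S -> S S]
{}{SS}SS ⇒ {}{{S}S}SS   [S -> { S }]
{}{{S}S}SS ⇒ {}{{{S}}S}SS   [S -> { S }]
{}{{{S}}S}SS ⇒ {}{{{{}}}S}SS   [S -> { }]
{}{{{{}}}S}SS ⇒ {}{{{{}}}{}}SS   [S -> { }]
{}{{{{}}}{}}SS ⇒ {}{{{{}}}{}}{}S   [S -> { }]
{}{{{{}}}{}}{}S ⇒ {}{{{{}}}{}}{}{}   [S -> { }]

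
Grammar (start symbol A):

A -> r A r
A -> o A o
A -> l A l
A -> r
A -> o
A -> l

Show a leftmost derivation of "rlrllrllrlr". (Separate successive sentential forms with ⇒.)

A⇒rAr⇒rlAlr⇒rlrArlr⇒rlrlAlrlr⇒rlrllAllrlr⇒rlrllrllrlr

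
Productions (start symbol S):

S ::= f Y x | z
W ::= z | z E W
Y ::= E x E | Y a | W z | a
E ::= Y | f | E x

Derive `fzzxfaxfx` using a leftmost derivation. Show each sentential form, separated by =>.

S => fYx   [S ::= f Y x]
fYx => fExEx   [Y ::= E x E]
fExEx => fYxEx   [E ::= Y]
fYxEx => fYaxEx   [Y ::= Y a]
fYaxEx => fExEaxEx   [Y ::= E x E]
fExEaxEx => fYxEaxEx   [E ::= Y]
fYxEaxEx => fWzxEaxEx   [Y ::= W z]
fWzxEaxEx => fzzxEaxEx   [W ::= z]
fzzxEaxEx => fzzxfaxEx   [E ::= f]
fzzxfaxEx => fzzxfaxfx   [E ::= f]

S=>fYx=>fExEx=>fYxEx=>fYaxEx=>fExEaxEx=>fYxEaxEx=>fWzxEaxEx=>fzzxEaxEx=>fzzxfaxEx=>fzzxfaxfx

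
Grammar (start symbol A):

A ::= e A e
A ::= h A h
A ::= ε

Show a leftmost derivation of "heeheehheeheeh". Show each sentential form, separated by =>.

A => hAh => heAeh => heeAeeh => heehAheeh => heeheAeheeh => heeheeAeeheeh => heeheehAheeheeh => heeheehheeheeh

A => hAh   [A ::= h A h]
hAh => heAeh   [A ::= e A e]
heAeh => heeAeeh   [A ::= e A e]
heeAeeh => heehAheeh   [A ::= h A h]
heehAheeh => heeheAeheeh   [A ::= e A e]
heeheAeheeh => heeheeAeeheeh   [A ::= e A e]
heeheeAeeheeh => heeheehAheeheeh   [A ::= h A h]
heeheehAheeheeh => heeheehheeheeh   [A ::= ε]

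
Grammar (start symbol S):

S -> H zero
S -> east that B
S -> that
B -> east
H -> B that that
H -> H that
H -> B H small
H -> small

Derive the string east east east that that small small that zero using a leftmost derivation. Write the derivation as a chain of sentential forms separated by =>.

S => H zero   [S -> H zero]
H zero => H that zero   [H -> H that]
H that zero => B H small that zero   [H -> B H small]
B H small that zero => east H small that zero   [B -> east]
east H small that zero => east B H small small that zero   [H -> B H small]
east B H small small that zero => east east H small small that zero   [B -> east]
east east H small small that zero => east east B that that small small that zero   [H -> B that that]
east east B that that small small that zero => east east east that that small small that zero   [B -> east]

S => H zero => H that zero => B H small that zero => east H small that zero => east B H small small that zero => east east H small small that zero => east east B that that small small that zero => east east east that that small small that zero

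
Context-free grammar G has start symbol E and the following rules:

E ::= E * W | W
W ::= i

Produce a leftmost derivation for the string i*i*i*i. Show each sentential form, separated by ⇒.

E ⇒ E*W ⇒ E*W*W ⇒ E*W*W*W ⇒ W*W*W*W ⇒ i*W*W*W ⇒ i*i*W*W ⇒ i*i*i*W ⇒ i*i*i*i

E ⇒ E*W   [E ::= E * W]
E*W ⇒ E*W*W   [E ::= E * W]
E*W*W ⇒ E*W*W*W   [E ::= E * W]
E*W*W*W ⇒ W*W*W*W   [E ::= W]
W*W*W*W ⇒ i*W*W*W   [W ::= i]
i*W*W*W ⇒ i*i*W*W   [W ::= i]
i*i*W*W ⇒ i*i*i*W   [W ::= i]
i*i*i*W ⇒ i*i*i*i   [W ::= i]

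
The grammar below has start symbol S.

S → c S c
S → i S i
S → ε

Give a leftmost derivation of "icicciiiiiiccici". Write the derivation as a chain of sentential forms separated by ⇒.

S ⇒ iSi ⇒ icSci ⇒ iciSici ⇒ icicScici ⇒ iciccSccici ⇒ icicciSiccici ⇒ icicciiSiiccici ⇒ icicciiiSiiiccici ⇒ icicciiiiiiccici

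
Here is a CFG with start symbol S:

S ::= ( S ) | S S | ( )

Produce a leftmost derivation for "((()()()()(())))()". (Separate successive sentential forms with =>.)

S => SS => (S)S => ((S))S => ((SS))S => ((SSS))S => ((()SS))S => ((()()S))S => ((()()SS))S => ((()()SSS))S => ((()()()SS))S => ((()()()()S))S => ((()()()()(S)))S => ((()()()()(())))S => ((()()()()(())))()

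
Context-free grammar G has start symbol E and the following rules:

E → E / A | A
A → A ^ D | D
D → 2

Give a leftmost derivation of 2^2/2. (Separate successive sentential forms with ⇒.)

E ⇒ E/A ⇒ A/A ⇒ A^D/A ⇒ D^D/A ⇒ 2^D/A ⇒ 2^2/A ⇒ 2^2/D ⇒ 2^2/2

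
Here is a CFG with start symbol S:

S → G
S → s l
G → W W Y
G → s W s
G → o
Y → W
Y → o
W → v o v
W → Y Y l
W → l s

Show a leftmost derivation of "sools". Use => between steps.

S => G => sWs => sYYls => soYls => sools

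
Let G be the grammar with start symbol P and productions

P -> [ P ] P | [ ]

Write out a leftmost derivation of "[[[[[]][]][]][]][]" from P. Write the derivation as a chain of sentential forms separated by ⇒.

P ⇒ [P]P ⇒ [[P]P]P ⇒ [[[P]P]P]P ⇒ [[[[P]P]P]P]P ⇒ [[[[[]]P]P]P]P ⇒ [[[[[]][]]P]P]P ⇒ [[[[[]][]][]]P]P ⇒ [[[[[]][]][]][]]P ⇒ [[[[[]][]][]][]][]

P ⇒ [P]P   [P -> [ P ] P]
[P]P ⇒ [[P]P]P   [P -> [ P ] P]
[[P]P]P ⇒ [[[P]P]P]P   [P -> [ P ] P]
[[[P]P]P]P ⇒ [[[[P]P]P]P]P   [P -> [ P ] P]
[[[[P]P]P]P]P ⇒ [[[[[]]P]P]P]P   [P -> [ ]]
[[[[[]]P]P]P]P ⇒ [[[[[]][]]P]P]P   [P -> [ ]]
[[[[[]][]]P]P]P ⇒ [[[[[]][]][]]P]P   [P -> [ ]]
[[[[[]][]][]]P]P ⇒ [[[[[]][]][]][]]P   [P -> [ ]]
[[[[[]][]][]][]]P ⇒ [[[[[]][]][]][]][]   [P -> [ ]]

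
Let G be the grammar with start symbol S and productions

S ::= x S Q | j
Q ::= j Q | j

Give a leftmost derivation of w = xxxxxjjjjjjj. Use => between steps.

S=>xSQ=>xxSQQ=>xxxSQQQ=>xxxxSQQQQ=>xxxxxSQQQQQ=>xxxxxjQQQQQ=>xxxxxjjQQQQQ=>xxxxxjjjQQQQ=>xxxxxjjjjQQQ=>xxxxxjjjjjQQ=>xxxxxjjjjjjQ=>xxxxxjjjjjjj

S => xSQ   [S ::= x S Q]
xSQ => xxSQQ   [S ::= x S Q]
xxSQQ => xxxSQQQ   [S ::= x S Q]
xxxSQQQ => xxxxSQQQQ   [S ::= x S Q]
xxxxSQQQQ => xxxxxSQQQQQ   [S ::= x S Q]
xxxxxSQQQQQ => xxxxxjQQQQQ   [S ::= j]
xxxxxjQQQQQ => xxxxxjjQQQQQ   [Q ::= j Q]
xxxxxjjQQQQQ => xxxxxjjjQQQQ   [Q ::= j]
xxxxxjjjQQQQ => xxxxxjjjjQQQ   [Q ::= j]
xxxxxjjjjQQQ => xxxxxjjjjjQQ   [Q ::= j]
xxxxxjjjjjQQ => xxxxxjjjjjjQ   [Q ::= j]
xxxxxjjjjjjQ => xxxxxjjjjjjj   [Q ::= j]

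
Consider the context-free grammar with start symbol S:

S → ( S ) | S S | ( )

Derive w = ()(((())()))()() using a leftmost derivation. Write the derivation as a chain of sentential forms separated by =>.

S => SS   [S → S S]
SS => ()S   [S → ( )]
()S => ()SS   [S → S S]
()SS => ()SSS   [S → S S]
()SSS => ()(S)SS   [S → ( S )]
()(S)SS => ()((S))SS   [S → ( S )]
()((S))SS => ()((SS))SS   [S → S S]
()((SS))SS => ()(((S)S))SS   [S → ( S )]
()(((S)S))SS => ()(((())S))SS   [S → ( )]
()(((())S))SS => ()(((())()))SS   [S → ( )]
()(((())()))SS => ()(((())()))()S   [S → ( )]
()(((())()))()S => ()(((())()))()()   [S → ( )]

S => SS => ()S => ()SS => ()SSS => ()(S)SS => ()((S))SS => ()((SS))SS => ()(((S)S))SS => ()(((())S))SS => ()(((())()))SS => ()(((())()))()S => ()(((())()))()()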